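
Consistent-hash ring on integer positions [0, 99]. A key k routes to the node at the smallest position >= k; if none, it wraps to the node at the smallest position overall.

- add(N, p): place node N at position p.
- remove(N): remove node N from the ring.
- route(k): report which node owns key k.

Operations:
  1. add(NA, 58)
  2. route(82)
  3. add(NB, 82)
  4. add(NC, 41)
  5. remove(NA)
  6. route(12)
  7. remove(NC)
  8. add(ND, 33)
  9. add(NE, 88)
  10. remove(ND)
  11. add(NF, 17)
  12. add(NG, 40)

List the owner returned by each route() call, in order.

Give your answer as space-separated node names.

Op 1: add NA@58 -> ring=[58:NA]
Op 2: route key 82: none >= 82, wrap to smallest pos 58 -> NA
Op 3: add NB@82 -> ring=[58:NA,82:NB]
Op 4: add NC@41 -> ring=[41:NC,58:NA,82:NB]
Op 5: remove NA -> ring=[41:NC,82:NB]
Op 6: route key 12: smallest pos >= 12 is 41 -> NC
Op 7: remove NC -> ring=[82:NB]
Op 8: add ND@33 -> ring=[33:ND,82:NB]
Op 9: add NE@88 -> ring=[33:ND,82:NB,88:NE]
Op 10: remove ND -> ring=[82:NB,88:NE]
Op 11: add NF@17 -> ring=[17:NF,82:NB,88:NE]
Op 12: add NG@40 -> ring=[17:NF,40:NG,82:NB,88:NE]

Answer: NA NC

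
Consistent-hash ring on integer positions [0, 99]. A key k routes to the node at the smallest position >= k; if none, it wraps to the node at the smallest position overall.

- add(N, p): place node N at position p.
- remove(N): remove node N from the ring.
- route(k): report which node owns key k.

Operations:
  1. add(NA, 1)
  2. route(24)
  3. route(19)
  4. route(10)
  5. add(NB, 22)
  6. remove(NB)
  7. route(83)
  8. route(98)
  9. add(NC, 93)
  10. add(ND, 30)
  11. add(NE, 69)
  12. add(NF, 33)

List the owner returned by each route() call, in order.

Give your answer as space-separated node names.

Answer: NA NA NA NA NA

Derivation:
Op 1: add NA@1 -> ring=[1:NA]
Op 2: route key 24: none >= 24, wrap to smallest pos 1 -> NA
Op 3: route key 19: none >= 19, wrap to smallest pos 1 -> NA
Op 4: route key 10: none >= 10, wrap to smallest pos 1 -> NA
Op 5: add NB@22 -> ring=[1:NA,22:NB]
Op 6: remove NB -> ring=[1:NA]
Op 7: route key 83: none >= 83, wrap to smallest pos 1 -> NA
Op 8: route key 98: none >= 98, wrap to smallest pos 1 -> NA
Op 9: add NC@93 -> ring=[1:NA,93:NC]
Op 10: add ND@30 -> ring=[1:NA,30:ND,93:NC]
Op 11: add NE@69 -> ring=[1:NA,30:ND,69:NE,93:NC]
Op 12: add NF@33 -> ring=[1:NA,30:ND,33:NF,69:NE,93:NC]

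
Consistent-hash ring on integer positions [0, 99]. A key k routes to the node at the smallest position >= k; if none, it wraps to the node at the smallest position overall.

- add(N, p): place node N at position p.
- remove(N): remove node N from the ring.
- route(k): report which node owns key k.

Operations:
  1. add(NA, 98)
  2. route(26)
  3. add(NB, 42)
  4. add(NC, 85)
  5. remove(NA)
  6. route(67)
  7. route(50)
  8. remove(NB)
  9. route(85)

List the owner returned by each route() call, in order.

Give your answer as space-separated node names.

Op 1: add NA@98 -> ring=[98:NA]
Op 2: route key 26: smallest pos >= 26 is 98 -> NA
Op 3: add NB@42 -> ring=[42:NB,98:NA]
Op 4: add NC@85 -> ring=[42:NB,85:NC,98:NA]
Op 5: remove NA -> ring=[42:NB,85:NC]
Op 6: route key 67: smallest pos >= 67 is 85 -> NC
Op 7: route key 50: smallest pos >= 50 is 85 -> NC
Op 8: remove NB -> ring=[85:NC]
Op 9: route key 85: smallest pos >= 85 is 85 -> NC

Answer: NA NC NC NC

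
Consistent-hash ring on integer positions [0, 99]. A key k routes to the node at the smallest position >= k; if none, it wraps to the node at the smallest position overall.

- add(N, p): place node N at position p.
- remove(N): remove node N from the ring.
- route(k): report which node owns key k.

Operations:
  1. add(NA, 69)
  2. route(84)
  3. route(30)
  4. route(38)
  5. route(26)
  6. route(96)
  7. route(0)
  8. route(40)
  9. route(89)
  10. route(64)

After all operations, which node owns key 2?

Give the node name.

Op 1: add NA@69 -> ring=[69:NA]
Op 2: route key 84: none >= 84, wrap to smallest pos 69 -> NA
Op 3: route key 30: smallest pos >= 30 is 69 -> NA
Op 4: route key 38: smallest pos >= 38 is 69 -> NA
Op 5: route key 26: smallest pos >= 26 is 69 -> NA
Op 6: route key 96: none >= 96, wrap to smallest pos 69 -> NA
Op 7: route key 0: smallest pos >= 0 is 69 -> NA
Op 8: route key 40: smallest pos >= 40 is 69 -> NA
Op 9: route key 89: none >= 89, wrap to smallest pos 69 -> NA
Op 10: route key 64: smallest pos >= 64 is 69 -> NA
Final route key 2: smallest pos >= 2 is 69 -> NA

Answer: NA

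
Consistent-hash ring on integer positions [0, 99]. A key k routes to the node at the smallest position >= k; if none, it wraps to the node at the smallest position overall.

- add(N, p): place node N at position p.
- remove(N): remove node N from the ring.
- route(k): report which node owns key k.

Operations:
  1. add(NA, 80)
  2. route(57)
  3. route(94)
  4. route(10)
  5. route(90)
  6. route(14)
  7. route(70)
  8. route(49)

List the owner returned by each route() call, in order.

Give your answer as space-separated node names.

Op 1: add NA@80 -> ring=[80:NA]
Op 2: route key 57: smallest pos >= 57 is 80 -> NA
Op 3: route key 94: none >= 94, wrap to smallest pos 80 -> NA
Op 4: route key 10: smallest pos >= 10 is 80 -> NA
Op 5: route key 90: none >= 90, wrap to smallest pos 80 -> NA
Op 6: route key 14: smallest pos >= 14 is 80 -> NA
Op 7: route key 70: smallest pos >= 70 is 80 -> NA
Op 8: route key 49: smallest pos >= 49 is 80 -> NA

Answer: NA NA NA NA NA NA NA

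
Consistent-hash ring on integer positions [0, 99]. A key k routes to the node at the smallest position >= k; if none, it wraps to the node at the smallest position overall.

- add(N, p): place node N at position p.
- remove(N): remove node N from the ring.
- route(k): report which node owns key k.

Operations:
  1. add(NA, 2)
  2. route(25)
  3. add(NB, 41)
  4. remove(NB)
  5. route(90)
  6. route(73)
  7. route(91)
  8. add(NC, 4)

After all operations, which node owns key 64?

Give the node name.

Op 1: add NA@2 -> ring=[2:NA]
Op 2: route key 25: none >= 25, wrap to smallest pos 2 -> NA
Op 3: add NB@41 -> ring=[2:NA,41:NB]
Op 4: remove NB -> ring=[2:NA]
Op 5: route key 90: none >= 90, wrap to smallest pos 2 -> NA
Op 6: route key 73: none >= 73, wrap to smallest pos 2 -> NA
Op 7: route key 91: none >= 91, wrap to smallest pos 2 -> NA
Op 8: add NC@4 -> ring=[2:NA,4:NC]
Final route key 64: none >= 64, wrap to smallest pos 2 -> NA

Answer: NA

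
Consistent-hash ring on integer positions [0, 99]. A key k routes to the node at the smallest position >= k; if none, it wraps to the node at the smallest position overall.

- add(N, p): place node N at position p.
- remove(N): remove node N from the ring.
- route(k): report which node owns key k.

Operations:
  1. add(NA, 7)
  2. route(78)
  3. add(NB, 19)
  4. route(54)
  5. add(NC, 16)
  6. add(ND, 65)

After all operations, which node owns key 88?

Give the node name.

Answer: NA

Derivation:
Op 1: add NA@7 -> ring=[7:NA]
Op 2: route key 78: none >= 78, wrap to smallest pos 7 -> NA
Op 3: add NB@19 -> ring=[7:NA,19:NB]
Op 4: route key 54: none >= 54, wrap to smallest pos 7 -> NA
Op 5: add NC@16 -> ring=[7:NA,16:NC,19:NB]
Op 6: add ND@65 -> ring=[7:NA,16:NC,19:NB,65:ND]
Final route key 88: none >= 88, wrap to smallest pos 7 -> NA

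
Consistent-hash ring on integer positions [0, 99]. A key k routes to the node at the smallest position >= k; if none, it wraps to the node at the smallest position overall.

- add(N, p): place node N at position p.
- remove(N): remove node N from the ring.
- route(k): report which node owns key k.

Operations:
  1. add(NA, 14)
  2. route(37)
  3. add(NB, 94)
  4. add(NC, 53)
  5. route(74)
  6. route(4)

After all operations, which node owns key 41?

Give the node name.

Answer: NC

Derivation:
Op 1: add NA@14 -> ring=[14:NA]
Op 2: route key 37: none >= 37, wrap to smallest pos 14 -> NA
Op 3: add NB@94 -> ring=[14:NA,94:NB]
Op 4: add NC@53 -> ring=[14:NA,53:NC,94:NB]
Op 5: route key 74: smallest pos >= 74 is 94 -> NB
Op 6: route key 4: smallest pos >= 4 is 14 -> NA
Final route key 41: smallest pos >= 41 is 53 -> NC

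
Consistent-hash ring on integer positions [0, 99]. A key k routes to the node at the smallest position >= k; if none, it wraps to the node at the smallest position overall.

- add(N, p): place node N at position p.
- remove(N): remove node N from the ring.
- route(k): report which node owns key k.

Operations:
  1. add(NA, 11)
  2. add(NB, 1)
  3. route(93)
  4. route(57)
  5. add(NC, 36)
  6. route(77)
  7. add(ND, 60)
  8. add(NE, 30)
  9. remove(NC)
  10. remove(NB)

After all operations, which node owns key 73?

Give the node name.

Answer: NA

Derivation:
Op 1: add NA@11 -> ring=[11:NA]
Op 2: add NB@1 -> ring=[1:NB,11:NA]
Op 3: route key 93: none >= 93, wrap to smallest pos 1 -> NB
Op 4: route key 57: none >= 57, wrap to smallest pos 1 -> NB
Op 5: add NC@36 -> ring=[1:NB,11:NA,36:NC]
Op 6: route key 77: none >= 77, wrap to smallest pos 1 -> NB
Op 7: add ND@60 -> ring=[1:NB,11:NA,36:NC,60:ND]
Op 8: add NE@30 -> ring=[1:NB,11:NA,30:NE,36:NC,60:ND]
Op 9: remove NC -> ring=[1:NB,11:NA,30:NE,60:ND]
Op 10: remove NB -> ring=[11:NA,30:NE,60:ND]
Final route key 73: none >= 73, wrap to smallest pos 11 -> NA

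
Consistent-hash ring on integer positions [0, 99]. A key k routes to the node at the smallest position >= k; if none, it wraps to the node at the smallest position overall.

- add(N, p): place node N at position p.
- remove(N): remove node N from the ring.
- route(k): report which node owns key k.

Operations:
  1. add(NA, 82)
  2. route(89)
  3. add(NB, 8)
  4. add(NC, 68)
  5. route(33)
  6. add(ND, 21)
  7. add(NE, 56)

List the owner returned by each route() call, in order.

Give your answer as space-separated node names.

Answer: NA NC

Derivation:
Op 1: add NA@82 -> ring=[82:NA]
Op 2: route key 89: none >= 89, wrap to smallest pos 82 -> NA
Op 3: add NB@8 -> ring=[8:NB,82:NA]
Op 4: add NC@68 -> ring=[8:NB,68:NC,82:NA]
Op 5: route key 33: smallest pos >= 33 is 68 -> NC
Op 6: add ND@21 -> ring=[8:NB,21:ND,68:NC,82:NA]
Op 7: add NE@56 -> ring=[8:NB,21:ND,56:NE,68:NC,82:NA]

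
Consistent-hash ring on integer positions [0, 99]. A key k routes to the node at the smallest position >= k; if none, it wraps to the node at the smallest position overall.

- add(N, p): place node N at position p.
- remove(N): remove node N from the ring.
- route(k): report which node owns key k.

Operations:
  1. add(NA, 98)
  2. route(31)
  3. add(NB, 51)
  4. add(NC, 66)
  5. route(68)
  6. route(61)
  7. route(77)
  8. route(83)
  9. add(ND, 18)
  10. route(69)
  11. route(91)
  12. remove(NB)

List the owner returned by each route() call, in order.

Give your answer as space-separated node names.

Op 1: add NA@98 -> ring=[98:NA]
Op 2: route key 31: smallest pos >= 31 is 98 -> NA
Op 3: add NB@51 -> ring=[51:NB,98:NA]
Op 4: add NC@66 -> ring=[51:NB,66:NC,98:NA]
Op 5: route key 68: smallest pos >= 68 is 98 -> NA
Op 6: route key 61: smallest pos >= 61 is 66 -> NC
Op 7: route key 77: smallest pos >= 77 is 98 -> NA
Op 8: route key 83: smallest pos >= 83 is 98 -> NA
Op 9: add ND@18 -> ring=[18:ND,51:NB,66:NC,98:NA]
Op 10: route key 69: smallest pos >= 69 is 98 -> NA
Op 11: route key 91: smallest pos >= 91 is 98 -> NA
Op 12: remove NB -> ring=[18:ND,66:NC,98:NA]

Answer: NA NA NC NA NA NA NA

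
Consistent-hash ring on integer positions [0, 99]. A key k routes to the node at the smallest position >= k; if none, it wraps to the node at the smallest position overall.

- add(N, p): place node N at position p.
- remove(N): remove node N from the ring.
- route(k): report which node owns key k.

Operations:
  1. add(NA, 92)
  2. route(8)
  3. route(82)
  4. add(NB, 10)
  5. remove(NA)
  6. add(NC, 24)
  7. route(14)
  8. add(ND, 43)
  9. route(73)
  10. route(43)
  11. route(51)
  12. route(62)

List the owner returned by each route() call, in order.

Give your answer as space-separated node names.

Answer: NA NA NC NB ND NB NB

Derivation:
Op 1: add NA@92 -> ring=[92:NA]
Op 2: route key 8: smallest pos >= 8 is 92 -> NA
Op 3: route key 82: smallest pos >= 82 is 92 -> NA
Op 4: add NB@10 -> ring=[10:NB,92:NA]
Op 5: remove NA -> ring=[10:NB]
Op 6: add NC@24 -> ring=[10:NB,24:NC]
Op 7: route key 14: smallest pos >= 14 is 24 -> NC
Op 8: add ND@43 -> ring=[10:NB,24:NC,43:ND]
Op 9: route key 73: none >= 73, wrap to smallest pos 10 -> NB
Op 10: route key 43: smallest pos >= 43 is 43 -> ND
Op 11: route key 51: none >= 51, wrap to smallest pos 10 -> NB
Op 12: route key 62: none >= 62, wrap to smallest pos 10 -> NB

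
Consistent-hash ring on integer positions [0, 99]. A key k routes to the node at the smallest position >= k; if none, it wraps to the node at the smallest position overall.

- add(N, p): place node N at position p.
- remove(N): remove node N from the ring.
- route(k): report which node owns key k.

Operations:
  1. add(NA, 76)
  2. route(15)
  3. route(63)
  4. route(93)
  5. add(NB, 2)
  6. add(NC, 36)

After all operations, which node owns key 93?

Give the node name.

Answer: NB

Derivation:
Op 1: add NA@76 -> ring=[76:NA]
Op 2: route key 15: smallest pos >= 15 is 76 -> NA
Op 3: route key 63: smallest pos >= 63 is 76 -> NA
Op 4: route key 93: none >= 93, wrap to smallest pos 76 -> NA
Op 5: add NB@2 -> ring=[2:NB,76:NA]
Op 6: add NC@36 -> ring=[2:NB,36:NC,76:NA]
Final route key 93: none >= 93, wrap to smallest pos 2 -> NB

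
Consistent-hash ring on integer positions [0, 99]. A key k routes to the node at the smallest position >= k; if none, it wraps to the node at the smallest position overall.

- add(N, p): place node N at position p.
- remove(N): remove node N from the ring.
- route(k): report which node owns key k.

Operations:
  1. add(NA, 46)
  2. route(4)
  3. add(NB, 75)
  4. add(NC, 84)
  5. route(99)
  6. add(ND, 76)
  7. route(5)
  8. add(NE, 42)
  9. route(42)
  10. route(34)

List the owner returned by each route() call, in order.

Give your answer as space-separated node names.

Op 1: add NA@46 -> ring=[46:NA]
Op 2: route key 4: smallest pos >= 4 is 46 -> NA
Op 3: add NB@75 -> ring=[46:NA,75:NB]
Op 4: add NC@84 -> ring=[46:NA,75:NB,84:NC]
Op 5: route key 99: none >= 99, wrap to smallest pos 46 -> NA
Op 6: add ND@76 -> ring=[46:NA,75:NB,76:ND,84:NC]
Op 7: route key 5: smallest pos >= 5 is 46 -> NA
Op 8: add NE@42 -> ring=[42:NE,46:NA,75:NB,76:ND,84:NC]
Op 9: route key 42: smallest pos >= 42 is 42 -> NE
Op 10: route key 34: smallest pos >= 34 is 42 -> NE

Answer: NA NA NA NE NE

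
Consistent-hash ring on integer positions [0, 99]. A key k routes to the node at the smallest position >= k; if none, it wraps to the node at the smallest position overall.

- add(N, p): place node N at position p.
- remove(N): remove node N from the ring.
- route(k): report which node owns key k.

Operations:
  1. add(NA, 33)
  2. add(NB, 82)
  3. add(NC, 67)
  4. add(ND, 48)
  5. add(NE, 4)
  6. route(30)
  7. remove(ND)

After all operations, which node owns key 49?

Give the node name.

Op 1: add NA@33 -> ring=[33:NA]
Op 2: add NB@82 -> ring=[33:NA,82:NB]
Op 3: add NC@67 -> ring=[33:NA,67:NC,82:NB]
Op 4: add ND@48 -> ring=[33:NA,48:ND,67:NC,82:NB]
Op 5: add NE@4 -> ring=[4:NE,33:NA,48:ND,67:NC,82:NB]
Op 6: route key 30: smallest pos >= 30 is 33 -> NA
Op 7: remove ND -> ring=[4:NE,33:NA,67:NC,82:NB]
Final route key 49: smallest pos >= 49 is 67 -> NC

Answer: NC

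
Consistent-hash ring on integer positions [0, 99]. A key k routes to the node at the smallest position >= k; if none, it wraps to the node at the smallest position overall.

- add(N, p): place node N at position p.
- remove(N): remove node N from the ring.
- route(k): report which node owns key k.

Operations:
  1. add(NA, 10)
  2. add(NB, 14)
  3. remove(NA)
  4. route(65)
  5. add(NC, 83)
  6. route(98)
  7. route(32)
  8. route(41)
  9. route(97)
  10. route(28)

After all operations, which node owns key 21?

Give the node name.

Answer: NC

Derivation:
Op 1: add NA@10 -> ring=[10:NA]
Op 2: add NB@14 -> ring=[10:NA,14:NB]
Op 3: remove NA -> ring=[14:NB]
Op 4: route key 65: none >= 65, wrap to smallest pos 14 -> NB
Op 5: add NC@83 -> ring=[14:NB,83:NC]
Op 6: route key 98: none >= 98, wrap to smallest pos 14 -> NB
Op 7: route key 32: smallest pos >= 32 is 83 -> NC
Op 8: route key 41: smallest pos >= 41 is 83 -> NC
Op 9: route key 97: none >= 97, wrap to smallest pos 14 -> NB
Op 10: route key 28: smallest pos >= 28 is 83 -> NC
Final route key 21: smallest pos >= 21 is 83 -> NC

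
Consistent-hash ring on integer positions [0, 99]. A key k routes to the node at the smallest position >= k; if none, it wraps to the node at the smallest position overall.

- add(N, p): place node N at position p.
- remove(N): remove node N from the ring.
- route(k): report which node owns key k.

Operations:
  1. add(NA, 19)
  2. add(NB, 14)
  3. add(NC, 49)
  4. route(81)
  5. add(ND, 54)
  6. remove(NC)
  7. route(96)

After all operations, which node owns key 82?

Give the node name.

Answer: NB

Derivation:
Op 1: add NA@19 -> ring=[19:NA]
Op 2: add NB@14 -> ring=[14:NB,19:NA]
Op 3: add NC@49 -> ring=[14:NB,19:NA,49:NC]
Op 4: route key 81: none >= 81, wrap to smallest pos 14 -> NB
Op 5: add ND@54 -> ring=[14:NB,19:NA,49:NC,54:ND]
Op 6: remove NC -> ring=[14:NB,19:NA,54:ND]
Op 7: route key 96: none >= 96, wrap to smallest pos 14 -> NB
Final route key 82: none >= 82, wrap to smallest pos 14 -> NB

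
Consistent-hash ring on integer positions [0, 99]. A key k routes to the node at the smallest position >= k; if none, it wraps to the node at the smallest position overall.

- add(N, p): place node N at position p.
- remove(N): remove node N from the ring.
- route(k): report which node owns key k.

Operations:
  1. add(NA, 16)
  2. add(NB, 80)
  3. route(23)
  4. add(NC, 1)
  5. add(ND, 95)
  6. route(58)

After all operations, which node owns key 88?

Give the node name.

Answer: ND

Derivation:
Op 1: add NA@16 -> ring=[16:NA]
Op 2: add NB@80 -> ring=[16:NA,80:NB]
Op 3: route key 23: smallest pos >= 23 is 80 -> NB
Op 4: add NC@1 -> ring=[1:NC,16:NA,80:NB]
Op 5: add ND@95 -> ring=[1:NC,16:NA,80:NB,95:ND]
Op 6: route key 58: smallest pos >= 58 is 80 -> NB
Final route key 88: smallest pos >= 88 is 95 -> ND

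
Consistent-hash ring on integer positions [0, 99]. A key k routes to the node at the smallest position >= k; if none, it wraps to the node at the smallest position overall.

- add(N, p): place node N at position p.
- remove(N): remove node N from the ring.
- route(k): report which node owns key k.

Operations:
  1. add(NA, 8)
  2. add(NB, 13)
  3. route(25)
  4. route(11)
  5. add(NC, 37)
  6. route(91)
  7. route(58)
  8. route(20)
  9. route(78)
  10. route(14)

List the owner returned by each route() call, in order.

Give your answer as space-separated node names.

Op 1: add NA@8 -> ring=[8:NA]
Op 2: add NB@13 -> ring=[8:NA,13:NB]
Op 3: route key 25: none >= 25, wrap to smallest pos 8 -> NA
Op 4: route key 11: smallest pos >= 11 is 13 -> NB
Op 5: add NC@37 -> ring=[8:NA,13:NB,37:NC]
Op 6: route key 91: none >= 91, wrap to smallest pos 8 -> NA
Op 7: route key 58: none >= 58, wrap to smallest pos 8 -> NA
Op 8: route key 20: smallest pos >= 20 is 37 -> NC
Op 9: route key 78: none >= 78, wrap to smallest pos 8 -> NA
Op 10: route key 14: smallest pos >= 14 is 37 -> NC

Answer: NA NB NA NA NC NA NC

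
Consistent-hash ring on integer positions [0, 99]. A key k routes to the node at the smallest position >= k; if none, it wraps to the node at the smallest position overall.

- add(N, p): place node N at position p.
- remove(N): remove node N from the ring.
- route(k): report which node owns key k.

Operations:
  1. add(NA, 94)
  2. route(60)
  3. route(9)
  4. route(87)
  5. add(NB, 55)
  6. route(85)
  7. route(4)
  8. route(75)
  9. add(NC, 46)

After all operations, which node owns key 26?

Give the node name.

Answer: NC

Derivation:
Op 1: add NA@94 -> ring=[94:NA]
Op 2: route key 60: smallest pos >= 60 is 94 -> NA
Op 3: route key 9: smallest pos >= 9 is 94 -> NA
Op 4: route key 87: smallest pos >= 87 is 94 -> NA
Op 5: add NB@55 -> ring=[55:NB,94:NA]
Op 6: route key 85: smallest pos >= 85 is 94 -> NA
Op 7: route key 4: smallest pos >= 4 is 55 -> NB
Op 8: route key 75: smallest pos >= 75 is 94 -> NA
Op 9: add NC@46 -> ring=[46:NC,55:NB,94:NA]
Final route key 26: smallest pos >= 26 is 46 -> NC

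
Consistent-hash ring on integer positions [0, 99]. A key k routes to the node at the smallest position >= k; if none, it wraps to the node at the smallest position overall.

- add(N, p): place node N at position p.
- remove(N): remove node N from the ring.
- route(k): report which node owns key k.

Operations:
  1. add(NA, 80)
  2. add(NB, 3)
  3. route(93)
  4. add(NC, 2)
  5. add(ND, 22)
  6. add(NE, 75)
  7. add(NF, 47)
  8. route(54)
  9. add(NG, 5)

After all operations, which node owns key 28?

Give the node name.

Op 1: add NA@80 -> ring=[80:NA]
Op 2: add NB@3 -> ring=[3:NB,80:NA]
Op 3: route key 93: none >= 93, wrap to smallest pos 3 -> NB
Op 4: add NC@2 -> ring=[2:NC,3:NB,80:NA]
Op 5: add ND@22 -> ring=[2:NC,3:NB,22:ND,80:NA]
Op 6: add NE@75 -> ring=[2:NC,3:NB,22:ND,75:NE,80:NA]
Op 7: add NF@47 -> ring=[2:NC,3:NB,22:ND,47:NF,75:NE,80:NA]
Op 8: route key 54: smallest pos >= 54 is 75 -> NE
Op 9: add NG@5 -> ring=[2:NC,3:NB,5:NG,22:ND,47:NF,75:NE,80:NA]
Final route key 28: smallest pos >= 28 is 47 -> NF

Answer: NF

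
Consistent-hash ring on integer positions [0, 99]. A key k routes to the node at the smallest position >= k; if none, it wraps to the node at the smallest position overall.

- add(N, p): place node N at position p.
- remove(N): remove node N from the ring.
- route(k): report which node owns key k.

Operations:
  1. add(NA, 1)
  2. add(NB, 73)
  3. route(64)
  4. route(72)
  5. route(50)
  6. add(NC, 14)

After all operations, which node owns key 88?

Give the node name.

Answer: NA

Derivation:
Op 1: add NA@1 -> ring=[1:NA]
Op 2: add NB@73 -> ring=[1:NA,73:NB]
Op 3: route key 64: smallest pos >= 64 is 73 -> NB
Op 4: route key 72: smallest pos >= 72 is 73 -> NB
Op 5: route key 50: smallest pos >= 50 is 73 -> NB
Op 6: add NC@14 -> ring=[1:NA,14:NC,73:NB]
Final route key 88: none >= 88, wrap to smallest pos 1 -> NA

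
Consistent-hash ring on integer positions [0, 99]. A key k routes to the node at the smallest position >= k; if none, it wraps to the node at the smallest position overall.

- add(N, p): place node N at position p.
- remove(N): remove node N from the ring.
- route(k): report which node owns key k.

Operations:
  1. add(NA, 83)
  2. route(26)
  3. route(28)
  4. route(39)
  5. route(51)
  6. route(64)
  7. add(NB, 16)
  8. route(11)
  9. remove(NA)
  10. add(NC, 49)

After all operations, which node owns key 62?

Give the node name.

Answer: NB

Derivation:
Op 1: add NA@83 -> ring=[83:NA]
Op 2: route key 26: smallest pos >= 26 is 83 -> NA
Op 3: route key 28: smallest pos >= 28 is 83 -> NA
Op 4: route key 39: smallest pos >= 39 is 83 -> NA
Op 5: route key 51: smallest pos >= 51 is 83 -> NA
Op 6: route key 64: smallest pos >= 64 is 83 -> NA
Op 7: add NB@16 -> ring=[16:NB,83:NA]
Op 8: route key 11: smallest pos >= 11 is 16 -> NB
Op 9: remove NA -> ring=[16:NB]
Op 10: add NC@49 -> ring=[16:NB,49:NC]
Final route key 62: none >= 62, wrap to smallest pos 16 -> NB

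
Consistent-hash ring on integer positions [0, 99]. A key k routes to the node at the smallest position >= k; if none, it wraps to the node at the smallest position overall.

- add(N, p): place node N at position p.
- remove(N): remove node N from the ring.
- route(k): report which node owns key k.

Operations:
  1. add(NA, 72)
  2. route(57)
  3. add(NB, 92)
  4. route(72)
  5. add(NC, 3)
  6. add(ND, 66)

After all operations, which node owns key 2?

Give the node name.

Op 1: add NA@72 -> ring=[72:NA]
Op 2: route key 57: smallest pos >= 57 is 72 -> NA
Op 3: add NB@92 -> ring=[72:NA,92:NB]
Op 4: route key 72: smallest pos >= 72 is 72 -> NA
Op 5: add NC@3 -> ring=[3:NC,72:NA,92:NB]
Op 6: add ND@66 -> ring=[3:NC,66:ND,72:NA,92:NB]
Final route key 2: smallest pos >= 2 is 3 -> NC

Answer: NC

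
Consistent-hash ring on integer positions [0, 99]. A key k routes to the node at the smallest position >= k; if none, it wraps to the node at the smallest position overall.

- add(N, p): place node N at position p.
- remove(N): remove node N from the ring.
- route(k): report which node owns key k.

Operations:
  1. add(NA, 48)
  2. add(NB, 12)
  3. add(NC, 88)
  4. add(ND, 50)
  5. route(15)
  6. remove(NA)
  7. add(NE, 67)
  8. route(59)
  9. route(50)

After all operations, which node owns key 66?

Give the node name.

Op 1: add NA@48 -> ring=[48:NA]
Op 2: add NB@12 -> ring=[12:NB,48:NA]
Op 3: add NC@88 -> ring=[12:NB,48:NA,88:NC]
Op 4: add ND@50 -> ring=[12:NB,48:NA,50:ND,88:NC]
Op 5: route key 15: smallest pos >= 15 is 48 -> NA
Op 6: remove NA -> ring=[12:NB,50:ND,88:NC]
Op 7: add NE@67 -> ring=[12:NB,50:ND,67:NE,88:NC]
Op 8: route key 59: smallest pos >= 59 is 67 -> NE
Op 9: route key 50: smallest pos >= 50 is 50 -> ND
Final route key 66: smallest pos >= 66 is 67 -> NE

Answer: NE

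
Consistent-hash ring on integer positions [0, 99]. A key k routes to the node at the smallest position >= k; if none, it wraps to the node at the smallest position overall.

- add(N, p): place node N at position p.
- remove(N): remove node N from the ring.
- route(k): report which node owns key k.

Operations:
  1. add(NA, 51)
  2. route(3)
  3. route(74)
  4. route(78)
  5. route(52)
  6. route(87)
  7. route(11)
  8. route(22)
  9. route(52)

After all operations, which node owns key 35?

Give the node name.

Op 1: add NA@51 -> ring=[51:NA]
Op 2: route key 3: smallest pos >= 3 is 51 -> NA
Op 3: route key 74: none >= 74, wrap to smallest pos 51 -> NA
Op 4: route key 78: none >= 78, wrap to smallest pos 51 -> NA
Op 5: route key 52: none >= 52, wrap to smallest pos 51 -> NA
Op 6: route key 87: none >= 87, wrap to smallest pos 51 -> NA
Op 7: route key 11: smallest pos >= 11 is 51 -> NA
Op 8: route key 22: smallest pos >= 22 is 51 -> NA
Op 9: route key 52: none >= 52, wrap to smallest pos 51 -> NA
Final route key 35: smallest pos >= 35 is 51 -> NA

Answer: NA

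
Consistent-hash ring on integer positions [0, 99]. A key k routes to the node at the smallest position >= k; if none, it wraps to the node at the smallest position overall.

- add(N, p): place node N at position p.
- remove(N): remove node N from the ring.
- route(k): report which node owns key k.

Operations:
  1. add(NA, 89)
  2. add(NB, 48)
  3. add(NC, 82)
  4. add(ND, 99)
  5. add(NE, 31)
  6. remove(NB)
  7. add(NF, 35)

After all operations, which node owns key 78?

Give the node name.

Op 1: add NA@89 -> ring=[89:NA]
Op 2: add NB@48 -> ring=[48:NB,89:NA]
Op 3: add NC@82 -> ring=[48:NB,82:NC,89:NA]
Op 4: add ND@99 -> ring=[48:NB,82:NC,89:NA,99:ND]
Op 5: add NE@31 -> ring=[31:NE,48:NB,82:NC,89:NA,99:ND]
Op 6: remove NB -> ring=[31:NE,82:NC,89:NA,99:ND]
Op 7: add NF@35 -> ring=[31:NE,35:NF,82:NC,89:NA,99:ND]
Final route key 78: smallest pos >= 78 is 82 -> NC

Answer: NC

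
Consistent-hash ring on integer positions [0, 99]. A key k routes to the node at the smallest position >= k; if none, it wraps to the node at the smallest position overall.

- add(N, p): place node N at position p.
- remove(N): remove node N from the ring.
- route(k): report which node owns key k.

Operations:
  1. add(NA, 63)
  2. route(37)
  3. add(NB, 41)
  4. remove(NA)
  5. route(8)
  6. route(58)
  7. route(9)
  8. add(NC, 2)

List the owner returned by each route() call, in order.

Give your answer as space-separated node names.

Answer: NA NB NB NB

Derivation:
Op 1: add NA@63 -> ring=[63:NA]
Op 2: route key 37: smallest pos >= 37 is 63 -> NA
Op 3: add NB@41 -> ring=[41:NB,63:NA]
Op 4: remove NA -> ring=[41:NB]
Op 5: route key 8: smallest pos >= 8 is 41 -> NB
Op 6: route key 58: none >= 58, wrap to smallest pos 41 -> NB
Op 7: route key 9: smallest pos >= 9 is 41 -> NB
Op 8: add NC@2 -> ring=[2:NC,41:NB]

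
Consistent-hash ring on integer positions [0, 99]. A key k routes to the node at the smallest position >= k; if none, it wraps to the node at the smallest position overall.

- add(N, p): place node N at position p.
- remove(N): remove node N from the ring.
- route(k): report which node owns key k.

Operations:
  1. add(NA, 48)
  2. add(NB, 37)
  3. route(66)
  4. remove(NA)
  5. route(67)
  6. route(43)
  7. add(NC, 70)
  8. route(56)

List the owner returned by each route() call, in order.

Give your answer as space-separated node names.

Answer: NB NB NB NC

Derivation:
Op 1: add NA@48 -> ring=[48:NA]
Op 2: add NB@37 -> ring=[37:NB,48:NA]
Op 3: route key 66: none >= 66, wrap to smallest pos 37 -> NB
Op 4: remove NA -> ring=[37:NB]
Op 5: route key 67: none >= 67, wrap to smallest pos 37 -> NB
Op 6: route key 43: none >= 43, wrap to smallest pos 37 -> NB
Op 7: add NC@70 -> ring=[37:NB,70:NC]
Op 8: route key 56: smallest pos >= 56 is 70 -> NC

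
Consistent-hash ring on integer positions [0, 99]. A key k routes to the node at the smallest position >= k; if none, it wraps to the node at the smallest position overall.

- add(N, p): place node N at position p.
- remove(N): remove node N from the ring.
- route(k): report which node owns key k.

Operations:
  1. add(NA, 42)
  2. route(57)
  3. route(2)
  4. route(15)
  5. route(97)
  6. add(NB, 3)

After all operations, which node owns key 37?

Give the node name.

Op 1: add NA@42 -> ring=[42:NA]
Op 2: route key 57: none >= 57, wrap to smallest pos 42 -> NA
Op 3: route key 2: smallest pos >= 2 is 42 -> NA
Op 4: route key 15: smallest pos >= 15 is 42 -> NA
Op 5: route key 97: none >= 97, wrap to smallest pos 42 -> NA
Op 6: add NB@3 -> ring=[3:NB,42:NA]
Final route key 37: smallest pos >= 37 is 42 -> NA

Answer: NA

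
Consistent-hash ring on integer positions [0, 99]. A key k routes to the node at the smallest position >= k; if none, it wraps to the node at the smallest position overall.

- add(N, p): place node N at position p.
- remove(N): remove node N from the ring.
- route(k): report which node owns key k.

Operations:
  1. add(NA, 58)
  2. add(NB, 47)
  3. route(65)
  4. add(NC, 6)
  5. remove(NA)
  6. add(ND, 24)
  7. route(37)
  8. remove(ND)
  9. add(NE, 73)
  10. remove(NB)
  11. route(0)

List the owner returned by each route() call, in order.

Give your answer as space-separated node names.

Answer: NB NB NC

Derivation:
Op 1: add NA@58 -> ring=[58:NA]
Op 2: add NB@47 -> ring=[47:NB,58:NA]
Op 3: route key 65: none >= 65, wrap to smallest pos 47 -> NB
Op 4: add NC@6 -> ring=[6:NC,47:NB,58:NA]
Op 5: remove NA -> ring=[6:NC,47:NB]
Op 6: add ND@24 -> ring=[6:NC,24:ND,47:NB]
Op 7: route key 37: smallest pos >= 37 is 47 -> NB
Op 8: remove ND -> ring=[6:NC,47:NB]
Op 9: add NE@73 -> ring=[6:NC,47:NB,73:NE]
Op 10: remove NB -> ring=[6:NC,73:NE]
Op 11: route key 0: smallest pos >= 0 is 6 -> NC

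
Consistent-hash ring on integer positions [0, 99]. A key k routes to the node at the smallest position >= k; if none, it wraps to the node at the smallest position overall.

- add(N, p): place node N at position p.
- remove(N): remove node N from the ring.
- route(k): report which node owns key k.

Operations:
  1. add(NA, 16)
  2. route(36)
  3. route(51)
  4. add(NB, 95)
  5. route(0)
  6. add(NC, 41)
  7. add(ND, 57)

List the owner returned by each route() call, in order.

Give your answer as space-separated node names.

Answer: NA NA NA

Derivation:
Op 1: add NA@16 -> ring=[16:NA]
Op 2: route key 36: none >= 36, wrap to smallest pos 16 -> NA
Op 3: route key 51: none >= 51, wrap to smallest pos 16 -> NA
Op 4: add NB@95 -> ring=[16:NA,95:NB]
Op 5: route key 0: smallest pos >= 0 is 16 -> NA
Op 6: add NC@41 -> ring=[16:NA,41:NC,95:NB]
Op 7: add ND@57 -> ring=[16:NA,41:NC,57:ND,95:NB]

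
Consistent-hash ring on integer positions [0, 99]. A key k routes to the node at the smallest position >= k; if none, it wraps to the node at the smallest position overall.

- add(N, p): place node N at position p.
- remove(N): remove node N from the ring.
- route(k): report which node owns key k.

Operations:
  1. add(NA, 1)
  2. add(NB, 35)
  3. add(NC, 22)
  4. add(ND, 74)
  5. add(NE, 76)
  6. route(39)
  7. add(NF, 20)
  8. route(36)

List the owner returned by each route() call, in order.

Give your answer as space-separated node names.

Answer: ND ND

Derivation:
Op 1: add NA@1 -> ring=[1:NA]
Op 2: add NB@35 -> ring=[1:NA,35:NB]
Op 3: add NC@22 -> ring=[1:NA,22:NC,35:NB]
Op 4: add ND@74 -> ring=[1:NA,22:NC,35:NB,74:ND]
Op 5: add NE@76 -> ring=[1:NA,22:NC,35:NB,74:ND,76:NE]
Op 6: route key 39: smallest pos >= 39 is 74 -> ND
Op 7: add NF@20 -> ring=[1:NA,20:NF,22:NC,35:NB,74:ND,76:NE]
Op 8: route key 36: smallest pos >= 36 is 74 -> ND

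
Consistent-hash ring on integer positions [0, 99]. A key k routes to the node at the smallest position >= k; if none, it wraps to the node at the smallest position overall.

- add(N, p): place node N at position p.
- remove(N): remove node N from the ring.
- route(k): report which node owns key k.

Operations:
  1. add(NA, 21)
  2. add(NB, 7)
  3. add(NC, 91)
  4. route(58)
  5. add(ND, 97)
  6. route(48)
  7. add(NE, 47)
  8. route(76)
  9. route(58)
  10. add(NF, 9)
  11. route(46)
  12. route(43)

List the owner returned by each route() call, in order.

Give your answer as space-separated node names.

Op 1: add NA@21 -> ring=[21:NA]
Op 2: add NB@7 -> ring=[7:NB,21:NA]
Op 3: add NC@91 -> ring=[7:NB,21:NA,91:NC]
Op 4: route key 58: smallest pos >= 58 is 91 -> NC
Op 5: add ND@97 -> ring=[7:NB,21:NA,91:NC,97:ND]
Op 6: route key 48: smallest pos >= 48 is 91 -> NC
Op 7: add NE@47 -> ring=[7:NB,21:NA,47:NE,91:NC,97:ND]
Op 8: route key 76: smallest pos >= 76 is 91 -> NC
Op 9: route key 58: smallest pos >= 58 is 91 -> NC
Op 10: add NF@9 -> ring=[7:NB,9:NF,21:NA,47:NE,91:NC,97:ND]
Op 11: route key 46: smallest pos >= 46 is 47 -> NE
Op 12: route key 43: smallest pos >= 43 is 47 -> NE

Answer: NC NC NC NC NE NE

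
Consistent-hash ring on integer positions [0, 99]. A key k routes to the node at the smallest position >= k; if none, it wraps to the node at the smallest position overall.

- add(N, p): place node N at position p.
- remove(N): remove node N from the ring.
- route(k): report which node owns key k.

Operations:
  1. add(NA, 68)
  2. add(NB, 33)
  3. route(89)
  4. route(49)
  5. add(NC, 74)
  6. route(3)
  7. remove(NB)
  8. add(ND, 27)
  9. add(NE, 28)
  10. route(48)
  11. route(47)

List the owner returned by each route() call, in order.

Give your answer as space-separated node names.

Answer: NB NA NB NA NA

Derivation:
Op 1: add NA@68 -> ring=[68:NA]
Op 2: add NB@33 -> ring=[33:NB,68:NA]
Op 3: route key 89: none >= 89, wrap to smallest pos 33 -> NB
Op 4: route key 49: smallest pos >= 49 is 68 -> NA
Op 5: add NC@74 -> ring=[33:NB,68:NA,74:NC]
Op 6: route key 3: smallest pos >= 3 is 33 -> NB
Op 7: remove NB -> ring=[68:NA,74:NC]
Op 8: add ND@27 -> ring=[27:ND,68:NA,74:NC]
Op 9: add NE@28 -> ring=[27:ND,28:NE,68:NA,74:NC]
Op 10: route key 48: smallest pos >= 48 is 68 -> NA
Op 11: route key 47: smallest pos >= 47 is 68 -> NA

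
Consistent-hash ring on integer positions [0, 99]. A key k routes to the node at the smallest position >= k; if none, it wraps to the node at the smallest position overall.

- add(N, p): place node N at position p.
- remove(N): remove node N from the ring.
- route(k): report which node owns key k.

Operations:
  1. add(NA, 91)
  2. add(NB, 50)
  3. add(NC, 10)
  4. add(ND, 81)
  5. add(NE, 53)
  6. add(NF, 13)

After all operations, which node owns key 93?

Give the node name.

Answer: NC

Derivation:
Op 1: add NA@91 -> ring=[91:NA]
Op 2: add NB@50 -> ring=[50:NB,91:NA]
Op 3: add NC@10 -> ring=[10:NC,50:NB,91:NA]
Op 4: add ND@81 -> ring=[10:NC,50:NB,81:ND,91:NA]
Op 5: add NE@53 -> ring=[10:NC,50:NB,53:NE,81:ND,91:NA]
Op 6: add NF@13 -> ring=[10:NC,13:NF,50:NB,53:NE,81:ND,91:NA]
Final route key 93: none >= 93, wrap to smallest pos 10 -> NC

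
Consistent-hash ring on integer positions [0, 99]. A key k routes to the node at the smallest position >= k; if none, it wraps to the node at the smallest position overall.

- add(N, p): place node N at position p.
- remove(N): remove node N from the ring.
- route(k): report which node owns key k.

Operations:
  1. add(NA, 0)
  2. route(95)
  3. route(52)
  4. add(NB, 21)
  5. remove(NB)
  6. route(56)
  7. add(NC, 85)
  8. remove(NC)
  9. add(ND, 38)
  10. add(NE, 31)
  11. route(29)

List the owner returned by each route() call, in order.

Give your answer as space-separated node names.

Op 1: add NA@0 -> ring=[0:NA]
Op 2: route key 95: none >= 95, wrap to smallest pos 0 -> NA
Op 3: route key 52: none >= 52, wrap to smallest pos 0 -> NA
Op 4: add NB@21 -> ring=[0:NA,21:NB]
Op 5: remove NB -> ring=[0:NA]
Op 6: route key 56: none >= 56, wrap to smallest pos 0 -> NA
Op 7: add NC@85 -> ring=[0:NA,85:NC]
Op 8: remove NC -> ring=[0:NA]
Op 9: add ND@38 -> ring=[0:NA,38:ND]
Op 10: add NE@31 -> ring=[0:NA,31:NE,38:ND]
Op 11: route key 29: smallest pos >= 29 is 31 -> NE

Answer: NA NA NA NE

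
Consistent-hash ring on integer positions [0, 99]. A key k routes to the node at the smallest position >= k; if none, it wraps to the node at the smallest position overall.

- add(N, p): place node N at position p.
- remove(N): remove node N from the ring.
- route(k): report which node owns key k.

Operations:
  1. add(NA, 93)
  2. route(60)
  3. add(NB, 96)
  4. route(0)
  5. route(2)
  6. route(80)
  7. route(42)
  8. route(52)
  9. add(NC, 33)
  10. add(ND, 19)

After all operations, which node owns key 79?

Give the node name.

Op 1: add NA@93 -> ring=[93:NA]
Op 2: route key 60: smallest pos >= 60 is 93 -> NA
Op 3: add NB@96 -> ring=[93:NA,96:NB]
Op 4: route key 0: smallest pos >= 0 is 93 -> NA
Op 5: route key 2: smallest pos >= 2 is 93 -> NA
Op 6: route key 80: smallest pos >= 80 is 93 -> NA
Op 7: route key 42: smallest pos >= 42 is 93 -> NA
Op 8: route key 52: smallest pos >= 52 is 93 -> NA
Op 9: add NC@33 -> ring=[33:NC,93:NA,96:NB]
Op 10: add ND@19 -> ring=[19:ND,33:NC,93:NA,96:NB]
Final route key 79: smallest pos >= 79 is 93 -> NA

Answer: NA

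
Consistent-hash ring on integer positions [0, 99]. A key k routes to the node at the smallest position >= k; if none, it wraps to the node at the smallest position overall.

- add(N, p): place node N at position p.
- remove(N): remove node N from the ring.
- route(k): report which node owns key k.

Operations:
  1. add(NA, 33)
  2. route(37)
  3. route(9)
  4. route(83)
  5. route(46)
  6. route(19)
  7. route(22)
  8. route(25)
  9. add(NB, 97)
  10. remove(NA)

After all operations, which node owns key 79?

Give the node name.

Answer: NB

Derivation:
Op 1: add NA@33 -> ring=[33:NA]
Op 2: route key 37: none >= 37, wrap to smallest pos 33 -> NA
Op 3: route key 9: smallest pos >= 9 is 33 -> NA
Op 4: route key 83: none >= 83, wrap to smallest pos 33 -> NA
Op 5: route key 46: none >= 46, wrap to smallest pos 33 -> NA
Op 6: route key 19: smallest pos >= 19 is 33 -> NA
Op 7: route key 22: smallest pos >= 22 is 33 -> NA
Op 8: route key 25: smallest pos >= 25 is 33 -> NA
Op 9: add NB@97 -> ring=[33:NA,97:NB]
Op 10: remove NA -> ring=[97:NB]
Final route key 79: smallest pos >= 79 is 97 -> NB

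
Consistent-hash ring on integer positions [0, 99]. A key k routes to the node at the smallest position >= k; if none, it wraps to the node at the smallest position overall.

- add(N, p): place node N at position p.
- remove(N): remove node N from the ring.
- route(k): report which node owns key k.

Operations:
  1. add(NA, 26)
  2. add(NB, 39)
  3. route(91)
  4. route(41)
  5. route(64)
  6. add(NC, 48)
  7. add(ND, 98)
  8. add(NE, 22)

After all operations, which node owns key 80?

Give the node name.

Answer: ND

Derivation:
Op 1: add NA@26 -> ring=[26:NA]
Op 2: add NB@39 -> ring=[26:NA,39:NB]
Op 3: route key 91: none >= 91, wrap to smallest pos 26 -> NA
Op 4: route key 41: none >= 41, wrap to smallest pos 26 -> NA
Op 5: route key 64: none >= 64, wrap to smallest pos 26 -> NA
Op 6: add NC@48 -> ring=[26:NA,39:NB,48:NC]
Op 7: add ND@98 -> ring=[26:NA,39:NB,48:NC,98:ND]
Op 8: add NE@22 -> ring=[22:NE,26:NA,39:NB,48:NC,98:ND]
Final route key 80: smallest pos >= 80 is 98 -> ND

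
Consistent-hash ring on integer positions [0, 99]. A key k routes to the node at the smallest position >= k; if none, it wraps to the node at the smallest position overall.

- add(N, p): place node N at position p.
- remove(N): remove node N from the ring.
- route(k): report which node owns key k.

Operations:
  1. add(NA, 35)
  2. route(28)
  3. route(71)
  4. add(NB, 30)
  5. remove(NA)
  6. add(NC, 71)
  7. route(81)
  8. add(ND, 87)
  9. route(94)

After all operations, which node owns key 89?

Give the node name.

Answer: NB

Derivation:
Op 1: add NA@35 -> ring=[35:NA]
Op 2: route key 28: smallest pos >= 28 is 35 -> NA
Op 3: route key 71: none >= 71, wrap to smallest pos 35 -> NA
Op 4: add NB@30 -> ring=[30:NB,35:NA]
Op 5: remove NA -> ring=[30:NB]
Op 6: add NC@71 -> ring=[30:NB,71:NC]
Op 7: route key 81: none >= 81, wrap to smallest pos 30 -> NB
Op 8: add ND@87 -> ring=[30:NB,71:NC,87:ND]
Op 9: route key 94: none >= 94, wrap to smallest pos 30 -> NB
Final route key 89: none >= 89, wrap to smallest pos 30 -> NB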